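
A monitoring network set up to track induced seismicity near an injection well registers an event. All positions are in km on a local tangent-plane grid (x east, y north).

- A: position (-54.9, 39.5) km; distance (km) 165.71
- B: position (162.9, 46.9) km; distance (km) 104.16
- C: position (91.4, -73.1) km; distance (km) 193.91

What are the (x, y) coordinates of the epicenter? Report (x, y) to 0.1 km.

89.5 km east, 120.8 km north

Circle about each station: (x + 54.9)² + (y − 39.5)² = 165.71²; (x − 162.9)² + (y − 46.9)² = 104.16²; (x − 91.4)² + (y + 73.1)² = 193.91².
Subtracting pairs of circle equations eliminates x²+y² and gives linear equations (the radical axes):
435.6 x + 14.8 y = 40772.26
292.6 x − 225.2 y = -1017.97
Solving the 2×2 system: x ≈ 89.5, y ≈ 120.8 km.
Check against A (with the unrounded x, y): √((x + 54.9)²+(y − 39.5)²) = 165.71 ≈ 165.71 km. ✓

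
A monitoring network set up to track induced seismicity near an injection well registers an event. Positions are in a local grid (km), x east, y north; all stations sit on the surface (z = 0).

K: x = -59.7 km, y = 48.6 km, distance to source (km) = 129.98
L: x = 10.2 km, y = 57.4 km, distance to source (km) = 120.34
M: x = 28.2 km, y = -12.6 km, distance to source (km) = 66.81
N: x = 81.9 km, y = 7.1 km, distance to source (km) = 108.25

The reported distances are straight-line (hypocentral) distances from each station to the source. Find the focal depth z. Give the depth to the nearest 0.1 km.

48.6 km

Each station gives a sphere (x−x_i)² + (y−y_i)² + z² = d_i² (stations at z=0).
Subtracting the K sphere from L and M: z² cancels, leaving linear equations in x and y:
139.8 x + 17.6 y = -114.17
175.8 x − 122.4 y = 7459.17
Solving: x ≈ 5.806, y ≈ -52.602 km (keep extra digits for the depth step; rounded: 5.8, -52.6).
Then from the K sphere: z² = 129.98² − (x + 59.7)² − (y − 48.6)² with x = 5.806, y = -52.602, so z ≈ 48.600 ≈ 48.6 km.
Check against N (with the unrounded solution): distance 108.24 ≈ 108.25 km. ✓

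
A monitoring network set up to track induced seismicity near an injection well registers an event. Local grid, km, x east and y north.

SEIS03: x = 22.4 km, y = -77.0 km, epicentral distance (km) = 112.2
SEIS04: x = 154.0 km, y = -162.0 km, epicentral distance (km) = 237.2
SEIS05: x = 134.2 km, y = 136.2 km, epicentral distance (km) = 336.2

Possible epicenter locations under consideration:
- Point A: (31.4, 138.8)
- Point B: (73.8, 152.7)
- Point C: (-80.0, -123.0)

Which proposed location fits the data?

For each candidate, compare |candidate − station| to the reported distance:
Point A: residuals SEIS03 103.8, SEIS04 87.6, SEIS05 233.4 → max 233.4 km
Point B: residuals SEIS03 123.2, SEIS04 87.6, SEIS05 273.6 → max 273.6 km
Point C: residuals SEIS03 0.1, SEIS04 0.0, SEIS05 0.1 → max 0.1 km
Only Point C has all residuals ≈ 0.

Point C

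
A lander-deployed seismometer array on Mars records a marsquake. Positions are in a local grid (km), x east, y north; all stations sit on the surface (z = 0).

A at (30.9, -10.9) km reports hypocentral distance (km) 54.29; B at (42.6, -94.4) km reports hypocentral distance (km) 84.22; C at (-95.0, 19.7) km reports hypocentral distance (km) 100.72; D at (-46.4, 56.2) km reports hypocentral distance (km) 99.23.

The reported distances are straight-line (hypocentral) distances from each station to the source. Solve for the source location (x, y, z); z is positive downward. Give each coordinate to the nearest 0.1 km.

Each station gives a sphere (x−x_i)² + (y−y_i)² + z² = d_i² (stations at z=0).
Subtracting the A sphere from B and C: z² cancels, leaving linear equations in x and y:
23.4 x − 167.0 y = 5506.90
-251.8 x + 61.2 y = 1142.36
Solving: x ≈ -12.994, y ≈ -34.796 km (keep extra digits for the depth step; rounded: -13.0, -34.8).
Then from the A sphere: z² = 54.29² − (x − 30.9)² − (y + 10.9)² with x = -12.994, y = -34.796, so z ≈ 21.206 ≈ 21.2 km.

(-13.0, -34.8, 21.2)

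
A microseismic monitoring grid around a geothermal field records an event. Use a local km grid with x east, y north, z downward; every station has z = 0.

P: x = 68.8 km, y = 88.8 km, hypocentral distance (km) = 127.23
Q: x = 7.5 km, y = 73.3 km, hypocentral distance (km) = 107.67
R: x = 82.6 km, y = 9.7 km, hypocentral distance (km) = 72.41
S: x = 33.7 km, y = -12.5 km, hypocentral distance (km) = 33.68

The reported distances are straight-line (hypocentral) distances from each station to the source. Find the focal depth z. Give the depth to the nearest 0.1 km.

depth ≈ 29.3 km

Each station gives a sphere (x−x_i)² + (y−y_i)² + z² = d_i² (stations at z=0).
Subtracting the P sphere from Q and R: z² cancels, leaving linear equations in x and y:
-122.6 x − 31.0 y = -2595.10
27.6 x − 158.2 y = 5242.23
Solving: x ≈ 28.298, y ≈ -28.200 km (keep extra digits for the depth step; rounded: 28.3, -28.2).
Then from the P sphere: z² = 127.23² − (x − 68.8)² − (y − 88.8)² with x = 28.298, y = -28.200, so z ≈ 29.293 ≈ 29.3 km.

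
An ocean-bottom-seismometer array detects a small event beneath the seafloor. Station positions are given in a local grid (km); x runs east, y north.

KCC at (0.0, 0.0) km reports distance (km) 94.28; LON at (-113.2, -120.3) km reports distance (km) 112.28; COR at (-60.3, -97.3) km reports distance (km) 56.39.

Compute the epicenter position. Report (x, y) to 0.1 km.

Circle about each station: x² + y² = 94.28²; (x + 113.2)² + (y + 120.3)² = 112.28²; (x + 60.3)² + (y + 97.3)² = 56.39².
Subtracting the KCC equation from the LON and COR equations removes the quadratic terms:
-226.4 x − 240.6 y = 23568.25
-120.6 x − 194.6 y = 18812.27
Solving the 2×2 system: x ≈ -4.0, y ≈ -94.2 km.

x ≈ -4.0 km, y ≈ -94.2 km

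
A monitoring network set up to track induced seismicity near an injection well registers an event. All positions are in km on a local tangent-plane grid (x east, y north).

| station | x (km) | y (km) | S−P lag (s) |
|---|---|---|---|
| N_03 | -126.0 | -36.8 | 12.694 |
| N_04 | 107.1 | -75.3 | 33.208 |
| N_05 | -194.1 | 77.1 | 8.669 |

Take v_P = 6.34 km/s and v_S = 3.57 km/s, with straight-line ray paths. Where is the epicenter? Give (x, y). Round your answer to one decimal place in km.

(-124.0, 66.9)

Distance from S−P lag: d = Δt · v_P v_S / (v_P − v_S) = Δt · (6.34·3.57)/(6.34−3.57) ≈ 8.1710·Δt.
So d_N_03 = 103.72, d_N_04 = 271.34, d_N_05 = 70.83 km.
Circle about each station: (x + 126.0)² + (y + 36.8)² = 103.72²; (x − 107.1)² + (y + 75.3)² = 271.34²; (x + 194.1)² + (y − 77.1)² = 70.83².
Subtracting the N_03 equation from the N_04 and N_05 equations removes the quadratic terms:
466.2 x − 77.0 y = -62957.30
-136.2 x + 227.8 y = 32129.93
Solving the 2×2 system: x ≈ -124.0, y ≈ 66.9 km.
Check against N_03 (with the unrounded x, y): √((x + 126.0)²+(y + 36.8)²) = 103.73 ≈ 103.72 km. ✓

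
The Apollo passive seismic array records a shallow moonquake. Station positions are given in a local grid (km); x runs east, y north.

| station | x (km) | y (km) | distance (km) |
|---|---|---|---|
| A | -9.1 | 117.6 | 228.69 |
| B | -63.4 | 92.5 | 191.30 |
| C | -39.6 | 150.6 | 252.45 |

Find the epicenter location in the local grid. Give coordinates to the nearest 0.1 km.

-87.3 km east, -97.3 km north

Circle about each station: (x + 9.1)² + (y − 117.6)² = 228.69²; (x + 63.4)² + (y − 92.5)² = 191.30²; (x + 39.6)² + (y − 150.6)² = 252.45².
Subtracting pairs of circle equations eliminates x²+y² and gives linear equations (the radical axes):
-108.6 x − 50.2 y = 14366.67
-61.0 x + 66.0 y = -1095.94
Solving the 2×2 system: x ≈ -87.3, y ≈ -97.3 km.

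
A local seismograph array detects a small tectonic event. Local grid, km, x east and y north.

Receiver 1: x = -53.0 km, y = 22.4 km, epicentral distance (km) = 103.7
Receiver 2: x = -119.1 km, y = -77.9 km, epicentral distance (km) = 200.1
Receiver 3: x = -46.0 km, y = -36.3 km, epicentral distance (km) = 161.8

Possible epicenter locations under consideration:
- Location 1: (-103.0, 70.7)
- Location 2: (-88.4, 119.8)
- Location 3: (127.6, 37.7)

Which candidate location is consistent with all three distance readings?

Location 2

For each candidate, compare |candidate − station| to the reported distance:
Location 1: residuals Receiver 1 34.2, Receiver 2 50.6, Receiver 3 40.6 → max 50.6 km
Location 2: residuals Receiver 1 0.1, Receiver 2 0.0, Receiver 3 0.0 → max 0.1 km
Location 3: residuals Receiver 1 77.5, Receiver 2 72.3, Receiver 3 26.9 → max 77.5 km
Only Location 2 has all residuals ≈ 0.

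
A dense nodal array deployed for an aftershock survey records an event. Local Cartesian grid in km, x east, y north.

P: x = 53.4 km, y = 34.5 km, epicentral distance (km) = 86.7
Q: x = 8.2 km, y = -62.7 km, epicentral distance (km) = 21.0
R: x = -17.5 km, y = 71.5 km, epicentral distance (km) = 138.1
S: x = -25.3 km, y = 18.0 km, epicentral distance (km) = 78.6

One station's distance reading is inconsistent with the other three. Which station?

R

Solve using three stations at a time. Using P, Q, S (subtract circle equations pairwise → linear system) gives (x, y) ≈ (20.6, -45.8).
Distances from that point to each station vs reported:
  P: calculated 86.7 vs reported 86.7 → residual 0.0 km
  Q: calculated 21.0 vs reported 21.0 → residual 0.0 km
  R: calculated 123.3 vs reported 138.1 → residual 14.8 km
  S: calculated 78.6 vs reported 78.6 → residual 0.0 km
P, Q, S are mutually consistent (residuals ≈ 0); R is off by 14.8 km.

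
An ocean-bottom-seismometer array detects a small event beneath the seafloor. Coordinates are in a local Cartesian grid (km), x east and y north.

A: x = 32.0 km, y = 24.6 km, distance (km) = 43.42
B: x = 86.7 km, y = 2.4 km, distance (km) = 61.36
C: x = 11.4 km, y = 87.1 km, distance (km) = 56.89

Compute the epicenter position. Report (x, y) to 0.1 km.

60.1 km east, 57.7 km north

Circle about each station: (x − 32.0)² + (y − 24.6)² = 43.42²; (x − 86.7)² + (y − 2.4)² = 61.36²; (x − 11.4)² + (y − 87.1)² = 56.89².
Subtracting pairs of circle equations eliminates x²+y² and gives linear equations (the radical axes):
109.4 x − 44.4 y = 4013.74
-41.2 x + 125.0 y = 4736.03
Solving the 2×2 system: x ≈ 60.1, y ≈ 57.7 km.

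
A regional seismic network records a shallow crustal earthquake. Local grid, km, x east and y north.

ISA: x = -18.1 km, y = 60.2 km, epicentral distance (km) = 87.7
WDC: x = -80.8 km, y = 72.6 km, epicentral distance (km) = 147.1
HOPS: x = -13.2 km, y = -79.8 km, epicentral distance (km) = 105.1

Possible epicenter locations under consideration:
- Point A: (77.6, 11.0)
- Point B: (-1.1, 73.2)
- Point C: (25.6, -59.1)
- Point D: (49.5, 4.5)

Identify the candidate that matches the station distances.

Point D

For each candidate, compare |candidate − station| to the reported distance:
Point A: residuals ISA 19.9, WDC 22.9, HOPS 23.3 → max 23.3 km
Point B: residuals ISA 66.3, WDC 67.4, HOPS 48.4 → max 67.4 km
Point C: residuals ISA 39.4, WDC 22.2, HOPS 61.1 → max 61.1 km
Point D: residuals ISA 0.1, WDC 0.1, HOPS 0.0 → max 0.1 km
Only Point D has all residuals ≈ 0.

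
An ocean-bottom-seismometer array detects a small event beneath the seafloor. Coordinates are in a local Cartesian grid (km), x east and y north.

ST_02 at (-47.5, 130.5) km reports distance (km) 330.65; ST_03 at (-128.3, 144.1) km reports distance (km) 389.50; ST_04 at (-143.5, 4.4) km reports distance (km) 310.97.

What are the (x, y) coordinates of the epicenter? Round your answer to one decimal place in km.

Circle about each station: (x + 47.5)² + (y − 130.5)² = 330.65²; (x + 128.3)² + (y − 144.1)² = 389.50²; (x + 143.5)² + (y − 4.4)² = 310.97².
Subtracting the ST_02 equation from the ST_03 and ST_04 equations removes the quadratic terms:
-161.6 x + 27.2 y = -24441.63
-192.0 x − 252.2 y = 13952.19
Solving the 2×2 system: x ≈ 125.8, y ≈ -151.1 km.
Check against ST_02 (with the unrounded x, y): √((x + 47.5)²+(y − 130.5)²) = 330.66 ≈ 330.65 km. ✓

125.8 km east, -151.1 km north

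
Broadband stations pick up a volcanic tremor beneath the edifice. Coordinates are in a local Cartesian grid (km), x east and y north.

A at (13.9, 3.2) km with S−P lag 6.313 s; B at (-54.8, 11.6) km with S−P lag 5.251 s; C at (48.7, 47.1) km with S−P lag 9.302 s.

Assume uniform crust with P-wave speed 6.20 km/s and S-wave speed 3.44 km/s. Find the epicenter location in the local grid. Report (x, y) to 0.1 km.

-22.3 km east, 35.9 km north

Distance from S−P lag: d = Δt · v_P v_S / (v_P − v_S) = Δt · (6.20·3.44)/(6.20−3.44) ≈ 7.7275·Δt.
So d_A = 48.78, d_B = 40.58, d_C = 71.88 km.
Circle about each station: (x − 13.9)² + (y − 3.2)² = 48.78²; (x + 54.8)² + (y − 11.6)² = 40.58²; (x − 48.7)² + (y − 47.1)² = 71.88².
Subtracting pairs of circle equations eliminates x²+y² and gives linear equations (the radical axes):
-137.4 x + 16.8 y = 3666.90
69.6 x + 87.8 y = 1599.40
Solving the 2×2 system: x ≈ -22.3, y ≈ 35.9 km.
Check against A (with the unrounded x, y): √((x − 13.9)²+(y − 3.2)²) = 48.78 ≈ 48.78 km. ✓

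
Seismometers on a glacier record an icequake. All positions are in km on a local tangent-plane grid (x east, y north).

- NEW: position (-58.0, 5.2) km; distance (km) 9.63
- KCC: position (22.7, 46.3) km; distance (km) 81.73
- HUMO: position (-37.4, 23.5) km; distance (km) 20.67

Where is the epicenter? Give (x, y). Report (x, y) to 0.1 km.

-48.4 km east, 6.0 km north

Circle about each station: (x + 58.0)² + (y − 5.2)² = 9.63²; (x − 22.7)² + (y − 46.3)² = 81.73²; (x + 37.4)² + (y − 23.5)² = 20.67².
Subtracting the NEW equation from the KCC and HUMO equations removes the quadratic terms:
161.4 x + 82.2 y = -7319.12
41.2 x + 36.6 y = -1774.54
Solving the 2×2 system: x ≈ -48.4, y ≈ 6.0 km.
Check against NEW (with the unrounded x, y): √((x + 58.0)²+(y − 5.2)²) = 9.63 ≈ 9.63 km. ✓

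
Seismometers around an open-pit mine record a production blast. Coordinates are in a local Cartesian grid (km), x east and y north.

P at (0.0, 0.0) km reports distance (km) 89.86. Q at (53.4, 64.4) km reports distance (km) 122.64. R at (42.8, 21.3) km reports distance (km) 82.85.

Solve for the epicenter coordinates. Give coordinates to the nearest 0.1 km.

Circle about each station: x² + y² = 89.86²; (x − 53.4)² + (y − 64.4)² = 122.64²; (x − 42.8)² + (y − 21.3)² = 82.85².
Subtracting pairs of circle equations eliminates x²+y² and gives linear equations (the radical axes):
106.8 x + 128.8 y = 33.17
85.6 x + 42.6 y = 3496.23
Solving the 2×2 system: x ≈ 69.3, y ≈ -57.2 km.
Check against P (with the unrounded x, y): √(x²+y²) = 89.89 ≈ 89.86 km. ✓

(69.3, -57.2)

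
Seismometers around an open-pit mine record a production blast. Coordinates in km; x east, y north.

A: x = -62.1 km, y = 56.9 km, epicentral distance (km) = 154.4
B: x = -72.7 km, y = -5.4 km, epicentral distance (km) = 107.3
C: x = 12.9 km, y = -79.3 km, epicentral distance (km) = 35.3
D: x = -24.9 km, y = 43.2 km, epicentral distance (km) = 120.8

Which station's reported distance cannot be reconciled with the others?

Solve using three stations at a time. Using A, C, D (subtract circle equations pairwise → linear system) gives (x, y) ≈ (41.0, -58.0).
Distances from that point to each station vs reported:
  A: calculated 154.4 vs reported 154.4 → residual 0.0 km
  B: calculated 125.3 vs reported 107.3 → residual 18.0 km
  C: calculated 35.2 vs reported 35.3 → residual 0.1 km
  D: calculated 120.8 vs reported 120.8 → residual 0.0 km
A, C, D are mutually consistent (residuals ≈ 0); B is off by 18.0 km.

B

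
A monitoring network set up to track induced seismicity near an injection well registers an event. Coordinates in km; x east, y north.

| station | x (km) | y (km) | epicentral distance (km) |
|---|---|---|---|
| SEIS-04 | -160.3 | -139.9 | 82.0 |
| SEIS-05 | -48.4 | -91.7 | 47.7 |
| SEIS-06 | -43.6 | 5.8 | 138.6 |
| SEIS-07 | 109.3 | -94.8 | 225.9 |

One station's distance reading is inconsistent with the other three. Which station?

SEIS-07

Solve using three stations at a time. Using SEIS-04, SEIS-05, SEIS-06 (subtract circle equations pairwise → linear system) gives (x, y) ≈ (-79.1, -128.2).
Distances from that point to each station vs reported:
  SEIS-04: calculated 82.0 vs reported 82.0 → residual 0.0 km
  SEIS-05: calculated 47.7 vs reported 47.7 → residual 0.0 km
  SEIS-06: calculated 138.6 vs reported 138.6 → residual 0.0 km
  SEIS-07: calculated 191.4 vs reported 225.9 → residual 34.5 km
SEIS-04, SEIS-05, SEIS-06 are mutually consistent (residuals ≈ 0); SEIS-07 is off by 34.5 km.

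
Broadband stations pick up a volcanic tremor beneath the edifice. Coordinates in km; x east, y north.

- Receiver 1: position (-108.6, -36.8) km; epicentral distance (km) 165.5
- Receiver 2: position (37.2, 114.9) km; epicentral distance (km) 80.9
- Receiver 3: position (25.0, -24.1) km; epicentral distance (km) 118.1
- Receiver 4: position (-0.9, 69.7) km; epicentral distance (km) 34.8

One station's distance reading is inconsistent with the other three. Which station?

Solve using three stations at a time. Using Receiver 2, Receiver 3, Receiver 4 (subtract circle equations pairwise → linear system) gives (x, y) ≈ (-34.6, 77.8).
Distances from that point to each station vs reported:
  Receiver 1: calculated 136.4 vs reported 165.5 → residual 29.1 km
  Receiver 2: calculated 80.9 vs reported 80.9 → residual 0.0 km
  Receiver 3: calculated 118.1 vs reported 118.1 → residual 0.0 km
  Receiver 4: calculated 34.7 vs reported 34.8 → residual 0.1 km
Receiver 2, Receiver 3, Receiver 4 are mutually consistent (residuals ≈ 0); Receiver 1 is off by 29.1 km.

Receiver 1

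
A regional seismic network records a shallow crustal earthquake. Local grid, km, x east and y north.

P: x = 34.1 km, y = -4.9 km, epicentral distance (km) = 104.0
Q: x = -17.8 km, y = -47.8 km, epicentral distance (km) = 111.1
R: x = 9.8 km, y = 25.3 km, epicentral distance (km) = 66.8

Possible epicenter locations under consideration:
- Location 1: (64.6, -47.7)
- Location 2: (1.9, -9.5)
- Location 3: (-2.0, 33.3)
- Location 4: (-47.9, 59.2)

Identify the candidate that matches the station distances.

For each candidate, compare |candidate − station| to the reported distance:
Location 1: residuals P 51.4, Q 28.7, R 24.5 → max 51.4 km
Location 2: residuals P 71.5, Q 68.0, R 31.1 → max 71.5 km
Location 3: residuals P 51.4, Q 28.5, R 52.5 → max 52.5 km
Location 4: residuals P 0.1, Q 0.1, R 0.1 → max 0.1 km
Only Location 4 has all residuals ≈ 0.

Location 4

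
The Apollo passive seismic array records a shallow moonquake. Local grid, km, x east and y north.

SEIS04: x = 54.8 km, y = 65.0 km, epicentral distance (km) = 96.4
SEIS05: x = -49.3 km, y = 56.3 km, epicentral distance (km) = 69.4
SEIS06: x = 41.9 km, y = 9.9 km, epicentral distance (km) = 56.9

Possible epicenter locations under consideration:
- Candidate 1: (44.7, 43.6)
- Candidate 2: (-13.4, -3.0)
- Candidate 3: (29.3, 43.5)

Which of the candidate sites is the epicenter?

Candidate 2

For each candidate, compare |candidate − station| to the reported distance:
Candidate 1: residuals SEIS04 72.7, SEIS05 25.5, SEIS06 23.1 → max 72.7 km
Candidate 2: residuals SEIS04 0.1, SEIS05 0.1, SEIS06 0.1 → max 0.1 km
Candidate 3: residuals SEIS04 63.0, SEIS05 10.2, SEIS06 21.0 → max 63.0 km
Only Candidate 2 has all residuals ≈ 0.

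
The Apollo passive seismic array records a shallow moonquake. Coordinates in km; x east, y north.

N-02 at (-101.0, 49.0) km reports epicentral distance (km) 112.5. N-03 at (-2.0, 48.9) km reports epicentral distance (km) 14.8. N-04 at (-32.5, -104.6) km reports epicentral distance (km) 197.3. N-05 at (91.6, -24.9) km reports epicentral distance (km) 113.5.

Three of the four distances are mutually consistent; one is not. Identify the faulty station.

N-04

Solve using three stations at a time. Using N-02, N-03, N-05 (subtract circle equations pairwise → linear system) gives (x, y) ≈ (11.3, 55.3).
Distances from that point to each station vs reported:
  N-02: calculated 112.5 vs reported 112.5 → residual 0.0 km
  N-03: calculated 14.8 vs reported 14.8 → residual 0.0 km
  N-04: calculated 165.8 vs reported 197.3 → residual 31.5 km
  N-05: calculated 113.5 vs reported 113.5 → residual 0.0 km
N-02, N-03, N-05 are mutually consistent (residuals ≈ 0); N-04 is off by 31.5 km.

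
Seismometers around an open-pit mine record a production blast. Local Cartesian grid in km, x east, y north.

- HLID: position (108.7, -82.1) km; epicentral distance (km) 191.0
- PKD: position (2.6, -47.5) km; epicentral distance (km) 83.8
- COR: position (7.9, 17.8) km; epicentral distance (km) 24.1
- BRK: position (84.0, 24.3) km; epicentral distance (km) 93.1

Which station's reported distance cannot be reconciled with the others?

Solve using three stations at a time. Using PKD, COR, BRK (subtract circle equations pairwise → linear system) gives (x, y) ≈ (-8.4, 35.6).
Distances from that point to each station vs reported:
  HLID: calculated 166.0 vs reported 191.0 → residual 25.0 km
  PKD: calculated 83.8 vs reported 83.8 → residual 0.0 km
  COR: calculated 24.1 vs reported 24.1 → residual 0.0 km
  BRK: calculated 93.1 vs reported 93.1 → residual 0.0 km
PKD, COR, BRK are mutually consistent (residuals ≈ 0); HLID is off by 25.0 km.

HLID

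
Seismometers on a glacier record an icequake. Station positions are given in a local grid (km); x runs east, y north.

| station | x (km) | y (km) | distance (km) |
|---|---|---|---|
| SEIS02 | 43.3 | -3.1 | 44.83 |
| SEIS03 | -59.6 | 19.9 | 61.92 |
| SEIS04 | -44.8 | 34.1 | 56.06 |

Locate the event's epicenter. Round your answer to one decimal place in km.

(-1.5, -1.5)

Circle about each station: (x − 43.3)² + (y + 3.1)² = 44.83²; (x + 59.6)² + (y − 19.9)² = 61.92²; (x + 44.8)² + (y − 34.1)² = 56.06².
Subtracting the SEIS02 equation from the SEIS03 and SEIS04 equations removes the quadratic terms:
-205.8 x + 46.0 y = 239.31
-176.2 x + 74.4 y = 152.36
Solving the 2×2 system: x ≈ -1.5, y ≈ -1.5 km.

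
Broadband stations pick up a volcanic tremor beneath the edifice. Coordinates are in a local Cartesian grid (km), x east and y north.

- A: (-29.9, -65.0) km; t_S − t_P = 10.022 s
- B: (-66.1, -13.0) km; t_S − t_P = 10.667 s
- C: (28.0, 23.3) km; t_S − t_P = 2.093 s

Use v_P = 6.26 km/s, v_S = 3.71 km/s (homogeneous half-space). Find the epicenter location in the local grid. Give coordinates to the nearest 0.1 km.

Distance from S−P lag: d = Δt · v_P v_S / (v_P − v_S) = Δt · (6.26·3.71)/(6.26−3.71) ≈ 9.1077·Δt.
So d_A = 91.28, d_B = 97.15, d_C = 19.06 km.
Circle about each station: (x + 29.9)² + (y + 65.0)² = 91.28²; (x + 66.1)² + (y + 13.0)² = 97.15²; (x − 28.0)² + (y − 23.3)² = 19.06².
Subtracting the A equation from the B and C equations removes the quadratic terms:
-72.4 x + 104.0 y = -1686.88
115.8 x + 176.6 y = 4176.63
Solving the 2×2 system: x ≈ 29.5, y ≈ 4.3 km.

x ≈ 29.5 km, y ≈ 4.3 km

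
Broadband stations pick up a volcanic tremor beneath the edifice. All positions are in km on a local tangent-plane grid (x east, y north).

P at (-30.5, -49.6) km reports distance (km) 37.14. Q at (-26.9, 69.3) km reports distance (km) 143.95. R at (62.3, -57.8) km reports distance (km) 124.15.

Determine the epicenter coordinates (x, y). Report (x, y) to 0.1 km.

-61.2 km east, -70.5 km north

Circle about each station: (x + 30.5)² + (y + 49.6)² = 37.14²; (x + 26.9)² + (y − 69.3)² = 143.95²; (x − 62.3)² + (y + 57.8)² = 124.15².
Subtracting pairs of circle equations eliminates x²+y² and gives linear equations (the radical axes):
7.2 x + 237.8 y = -17206.53
185.6 x − 16.4 y = -10202.12
Solving the 2×2 system: x ≈ -61.2, y ≈ -70.5 km.
Check against P (with the unrounded x, y): √((x + 30.5)²+(y + 49.6)²) = 37.14 ≈ 37.14 km. ✓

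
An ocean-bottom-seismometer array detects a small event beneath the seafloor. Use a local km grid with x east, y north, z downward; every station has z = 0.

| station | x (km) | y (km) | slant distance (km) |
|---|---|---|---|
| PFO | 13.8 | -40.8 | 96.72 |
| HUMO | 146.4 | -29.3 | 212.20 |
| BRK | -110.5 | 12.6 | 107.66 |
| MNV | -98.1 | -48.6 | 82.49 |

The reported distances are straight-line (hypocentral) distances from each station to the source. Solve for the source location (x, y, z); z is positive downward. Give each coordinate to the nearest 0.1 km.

x ≈ -53.4 km, y ≈ -46.8 km, depth ≈ 69.3 km

Each station gives a sphere (x−x_i)² + (y−y_i)² + z² = d_i² (stations at z=0).
Subtracting the PFO sphere from HUMO and BRK: z² cancels, leaving linear equations in x and y:
265.2 x + 23.0 y = -15237.71
-248.6 x + 106.8 y = 8278.01
Solving: x ≈ -53.400, y ≈ -46.789 km (keep extra digits for the depth step; rounded: -53.4, -46.8).
Then from the PFO sphere: z² = 96.72² − (x − 13.8)² − (y + 40.8)² with x = -53.400, y = -46.789, so z ≈ 69.304 ≈ 69.3 km.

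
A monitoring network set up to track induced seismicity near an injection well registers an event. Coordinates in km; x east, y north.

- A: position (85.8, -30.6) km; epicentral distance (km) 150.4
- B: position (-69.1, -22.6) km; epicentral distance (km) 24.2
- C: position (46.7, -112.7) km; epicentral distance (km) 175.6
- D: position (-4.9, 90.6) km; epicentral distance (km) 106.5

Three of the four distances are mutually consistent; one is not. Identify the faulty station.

Solve using three stations at a time. Using A, B, D (subtract circle equations pairwise → linear system) gives (x, y) ≈ (-61.4, 0.3).
Distances from that point to each station vs reported:
  A: calculated 150.4 vs reported 150.4 → residual 0.0 km
  B: calculated 24.2 vs reported 24.2 → residual 0.0 km
  C: calculated 156.4 vs reported 175.6 → residual 19.2 km
  D: calculated 106.5 vs reported 106.5 → residual 0.0 km
A, B, D are mutually consistent (residuals ≈ 0); C is off by 19.2 km.

C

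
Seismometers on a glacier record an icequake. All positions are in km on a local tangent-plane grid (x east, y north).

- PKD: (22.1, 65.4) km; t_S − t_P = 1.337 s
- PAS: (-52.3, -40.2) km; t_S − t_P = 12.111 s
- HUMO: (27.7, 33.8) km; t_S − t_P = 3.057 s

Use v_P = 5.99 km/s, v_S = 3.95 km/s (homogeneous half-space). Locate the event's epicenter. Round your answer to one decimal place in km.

37.4 km east, 67.9 km north

Distance from S−P lag: d = Δt · v_P v_S / (v_P − v_S) = Δt · (5.99·3.95)/(5.99−3.95) ≈ 11.5983·Δt.
So d_PKD = 15.51, d_PAS = 140.47, d_HUMO = 35.46 km.
Circle about each station: (x − 22.1)² + (y − 65.4)² = 15.51²; (x + 52.3)² + (y + 40.2)² = 140.47²; (x − 27.7)² + (y − 33.8)² = 35.46².
Subtracting pairs of circle equations eliminates x²+y² and gives linear equations (the radical axes):
-148.8 x − 211.2 y = -19905.50
11.2 x − 63.2 y = -3872.69
Solving the 2×2 system: x ≈ 37.4, y ≈ 67.9 km.
Check against PKD (with the unrounded x, y): √((x − 22.1)²+(y − 65.4)²) = 15.50 ≈ 15.51 km. ✓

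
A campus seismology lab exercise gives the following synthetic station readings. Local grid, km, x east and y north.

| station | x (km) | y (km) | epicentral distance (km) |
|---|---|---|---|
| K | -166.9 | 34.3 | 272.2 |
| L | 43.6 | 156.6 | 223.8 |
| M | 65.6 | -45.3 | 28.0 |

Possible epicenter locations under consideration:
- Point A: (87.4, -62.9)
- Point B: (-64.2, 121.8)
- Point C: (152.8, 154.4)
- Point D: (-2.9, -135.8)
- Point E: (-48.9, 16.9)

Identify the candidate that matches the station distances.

For each candidate, compare |candidate − station| to the reported distance:
Point A: residuals K 0.0, L 0.0, M 0.0 → max 0.0 km
Point B: residuals K 137.3, L 110.5, M 183.6 → max 183.6 km
Point C: residuals K 69.3, L 114.6, M 189.9 → max 189.9 km
Point D: residuals K 35.9, L 72.3, M 85.5 → max 85.5 km
Point E: residuals K 152.9, L 56.3, M 102.3 → max 152.9 km
Only Point A has all residuals ≈ 0.

Point A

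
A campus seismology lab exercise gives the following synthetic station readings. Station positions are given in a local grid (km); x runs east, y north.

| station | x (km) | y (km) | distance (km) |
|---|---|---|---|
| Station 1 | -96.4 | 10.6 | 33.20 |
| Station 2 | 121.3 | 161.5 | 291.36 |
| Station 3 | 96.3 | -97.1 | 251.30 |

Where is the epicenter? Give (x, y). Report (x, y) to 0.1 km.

-129.5 km east, 13.2 km north

Circle about each station: (x + 96.4)² + (y − 10.6)² = 33.20²; (x − 121.3)² + (y − 161.5)² = 291.36²; (x − 96.3)² + (y + 97.1)² = 251.30².
Subtracting pairs of circle equations eliminates x²+y² and gives linear equations (the radical axes):
435.4 x + 301.8 y = -52397.79
385.4 x − 215.4 y = -52752.67
Solving the 2×2 system: x ≈ -129.5, y ≈ 13.2 km.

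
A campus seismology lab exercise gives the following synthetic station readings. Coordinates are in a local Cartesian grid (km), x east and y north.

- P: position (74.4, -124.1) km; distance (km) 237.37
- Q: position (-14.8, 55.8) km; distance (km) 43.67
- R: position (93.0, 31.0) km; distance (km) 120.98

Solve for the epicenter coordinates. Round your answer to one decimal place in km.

Circle about each station: (x − 74.4)² + (y + 124.1)² = 237.37²; (x + 14.8)² + (y − 55.8)² = 43.67²; (x − 93.0)² + (y − 31.0)² = 120.98².
Subtracting the P equation from the Q and R equations removes the quadratic terms:
-178.4 x + 359.8 y = 36833.96
37.2 x + 310.2 y = 30382.19
Solving the 2×2 system: x ≈ -7.2, y ≈ 98.8 km.

x ≈ -7.2 km, y ≈ 98.8 km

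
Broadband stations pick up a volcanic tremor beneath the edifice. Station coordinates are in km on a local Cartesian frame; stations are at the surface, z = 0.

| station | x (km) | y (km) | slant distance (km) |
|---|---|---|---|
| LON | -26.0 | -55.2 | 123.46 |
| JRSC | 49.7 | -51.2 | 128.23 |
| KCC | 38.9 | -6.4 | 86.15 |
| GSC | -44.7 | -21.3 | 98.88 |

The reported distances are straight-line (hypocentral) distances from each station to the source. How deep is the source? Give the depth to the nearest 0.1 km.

35.2 km

Each station gives a sphere (x−x_i)² + (y−y_i)² + z² = d_i² (stations at z=0).
Subtracting the LON sphere from JRSC and KCC: z² cancels, leaving linear equations in x and y:
151.4 x + 8.0 y = 167.93
129.8 x + 97.6 y = 5651.68
Solving: x ≈ -2.098, y ≈ 60.697 km (keep extra digits for the depth step; rounded: -2.1, 60.7).
Then from the LON sphere: z² = 123.46² − (x + 26.0)² − (y + 55.2)² with x = -2.098, y = 60.697, so z ≈ 35.199 ≈ 35.2 km.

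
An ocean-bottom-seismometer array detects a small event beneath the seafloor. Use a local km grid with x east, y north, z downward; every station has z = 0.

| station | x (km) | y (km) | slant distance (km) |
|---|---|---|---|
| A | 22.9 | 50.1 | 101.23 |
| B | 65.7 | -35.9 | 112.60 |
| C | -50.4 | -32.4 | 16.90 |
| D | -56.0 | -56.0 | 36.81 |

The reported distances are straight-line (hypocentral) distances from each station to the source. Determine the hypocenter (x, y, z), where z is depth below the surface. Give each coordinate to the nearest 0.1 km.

x ≈ -45.4 km, y ≈ -23.4 km, depth ≈ 13.4 km

Each station gives a sphere (x−x_i)² + (y−y_i)² + z² = d_i² (stations at z=0).
Subtracting the A sphere from B and C: z² cancels, leaving linear equations in x and y:
85.6 x − 172.0 y = 139.63
-146.6 x − 165.0 y = 10517.40
Solving: x ≈ -45.399, y ≈ -23.406 km (keep extra digits for the depth step; rounded: -45.4, -23.4).
Then from the A sphere: z² = 101.23² − (x − 22.9)² − (y − 50.1)² with x = -45.399, y = -23.406, so z ≈ 13.403 ≈ 13.4 km.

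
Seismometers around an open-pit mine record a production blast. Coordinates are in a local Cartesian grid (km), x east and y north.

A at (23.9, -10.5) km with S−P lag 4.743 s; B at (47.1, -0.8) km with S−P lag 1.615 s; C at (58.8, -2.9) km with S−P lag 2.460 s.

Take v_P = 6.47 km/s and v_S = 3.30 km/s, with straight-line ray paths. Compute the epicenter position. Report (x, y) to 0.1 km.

x ≈ 48.4 km, y ≈ 10.0 km

Distance from S−P lag: d = Δt · v_P v_S / (v_P − v_S) = Δt · (6.47·3.30)/(6.47−3.30) ≈ 6.7353·Δt.
So d_A = 31.95, d_B = 10.88, d_C = 16.57 km.
Circle about each station: (x − 23.9)² + (y + 10.5)² = 31.95²; (x − 47.1)² + (y + 0.8)² = 10.88²; (x − 58.8)² + (y + 2.9)² = 16.57².
Subtracting the A equation from the B and C equations removes the quadratic terms:
46.4 x + 19.4 y = 2440.02
69.8 x + 15.2 y = 3530.63
Solving the 2×2 system: x ≈ 48.4, y ≈ 10.0 km.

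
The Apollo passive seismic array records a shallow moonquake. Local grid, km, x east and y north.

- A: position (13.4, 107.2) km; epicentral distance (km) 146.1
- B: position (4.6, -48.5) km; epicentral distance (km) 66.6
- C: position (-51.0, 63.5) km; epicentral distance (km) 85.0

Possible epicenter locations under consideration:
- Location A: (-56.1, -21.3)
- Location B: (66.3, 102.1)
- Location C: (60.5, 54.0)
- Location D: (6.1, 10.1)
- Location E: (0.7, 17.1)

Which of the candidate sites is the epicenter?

Location A

For each candidate, compare |candidate − station| to the reported distance:
Location A: residuals A 0.0, B 0.1, C 0.0 → max 0.1 km
Location B: residuals A 93.0, B 96.1, C 38.5 → max 96.1 km
Location C: residuals A 75.0, B 50.2, C 26.9 → max 75.0 km
Location D: residuals A 48.7, B 8.0, C 6.8 → max 48.7 km
Location E: residuals A 55.1, B 0.9, C 15.5 → max 55.1 km
Only Location A has all residuals ≈ 0.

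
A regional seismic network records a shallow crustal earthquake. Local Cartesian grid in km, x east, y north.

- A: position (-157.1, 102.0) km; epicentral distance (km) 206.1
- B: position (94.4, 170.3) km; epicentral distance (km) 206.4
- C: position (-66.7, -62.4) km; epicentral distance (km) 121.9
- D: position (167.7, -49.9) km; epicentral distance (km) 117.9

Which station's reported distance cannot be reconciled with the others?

A

Solve using three stations at a time. Using B, C, D (subtract circle equations pairwise → linear system) gives (x, y) ≈ (51.2, -31.5).
Distances from that point to each station vs reported:
  A: calculated 247.5 vs reported 206.1 → residual 41.4 km
  B: calculated 206.4 vs reported 206.4 → residual 0.0 km
  C: calculated 121.9 vs reported 121.9 → residual 0.0 km
  D: calculated 117.9 vs reported 117.9 → residual 0.0 km
B, C, D are mutually consistent (residuals ≈ 0); A is off by 41.4 km.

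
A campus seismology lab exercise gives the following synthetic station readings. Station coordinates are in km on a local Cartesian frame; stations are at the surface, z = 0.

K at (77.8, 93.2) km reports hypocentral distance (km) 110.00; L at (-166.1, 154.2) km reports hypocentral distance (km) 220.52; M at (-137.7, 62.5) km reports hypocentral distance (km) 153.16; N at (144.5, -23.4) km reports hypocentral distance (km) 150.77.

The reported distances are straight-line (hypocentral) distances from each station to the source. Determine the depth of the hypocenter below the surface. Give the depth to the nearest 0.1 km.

36.6 km

Each station gives a sphere (x−x_i)² + (y−y_i)² + z² = d_i² (stations at z=0).
Subtracting the K sphere from L and M: z² cancels, leaving linear equations in x and y:
-487.8 x + 122.0 y = 98.70
-431.0 x − 61.4 y = -3229.53
Solving: x ≈ 4.700, y ≈ 19.603 km (keep extra digits for the depth step; rounded: 4.7, 19.6).
Then from the K sphere: z² = 110.00² − (x − 77.8)² − (y − 93.2)² with x = 4.700, y = 19.603, so z ≈ 36.604 ≈ 36.6 km.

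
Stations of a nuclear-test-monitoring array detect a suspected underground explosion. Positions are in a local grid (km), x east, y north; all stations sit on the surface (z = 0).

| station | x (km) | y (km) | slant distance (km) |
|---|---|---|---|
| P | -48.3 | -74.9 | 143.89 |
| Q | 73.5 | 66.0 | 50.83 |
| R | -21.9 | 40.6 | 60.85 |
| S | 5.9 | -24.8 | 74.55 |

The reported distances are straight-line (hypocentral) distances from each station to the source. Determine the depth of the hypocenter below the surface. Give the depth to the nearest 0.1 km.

depth ≈ 21.3 km

Each station gives a sphere (x−x_i)² + (y−y_i)² + z² = d_i² (stations at z=0).
Subtracting the P sphere from Q and R: z² cancels, leaving linear equations in x and y:
243.6 x + 281.8 y = 19935.99
52.8 x + 231.0 y = 11186.68
Solving: x ≈ 35.098, y ≈ 40.405 km (keep extra digits for the depth step; rounded: 35.1, 40.4).
Then from the P sphere: z² = 143.89² − (x + 48.3)² − (y + 74.9)² with x = 35.098, y = 40.405, so z ≈ 21.304 ≈ 21.3 km.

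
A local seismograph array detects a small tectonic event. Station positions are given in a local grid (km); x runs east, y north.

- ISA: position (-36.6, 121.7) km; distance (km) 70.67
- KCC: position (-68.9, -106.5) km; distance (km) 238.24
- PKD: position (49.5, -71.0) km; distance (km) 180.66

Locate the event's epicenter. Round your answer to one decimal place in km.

(32.9, 108.9)

Circle about each station: (x + 36.6)² + (y − 121.7)² = 70.67²; (x + 68.9)² + (y + 106.5)² = 238.24²; (x − 49.5)² + (y + 71.0)² = 180.66².
Subtracting the ISA equation from the KCC and PKD equations removes the quadratic terms:
-64.6 x − 456.4 y = -51825.04
172.2 x − 385.4 y = -36302.99
Solving the 2×2 system: x ≈ 32.9, y ≈ 108.9 km.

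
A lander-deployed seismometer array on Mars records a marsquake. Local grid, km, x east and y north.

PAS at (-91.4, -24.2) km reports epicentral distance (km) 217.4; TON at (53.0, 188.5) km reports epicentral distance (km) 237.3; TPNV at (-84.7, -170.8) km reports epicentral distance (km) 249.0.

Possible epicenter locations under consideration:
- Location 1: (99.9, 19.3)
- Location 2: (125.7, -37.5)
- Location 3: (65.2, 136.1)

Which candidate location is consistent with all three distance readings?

For each candidate, compare |candidate − station| to the reported distance:
Location 1: residuals PAS 21.2, TON 61.7, TPNV 16.0 → max 61.7 km
Location 2: residuals PAS 0.1, TON 0.1, TPNV 0.1 → max 0.1 km
Location 3: residuals PAS 6.7, TON 183.5, TPNV 92.6 → max 183.5 km
Only Location 2 has all residuals ≈ 0.

Location 2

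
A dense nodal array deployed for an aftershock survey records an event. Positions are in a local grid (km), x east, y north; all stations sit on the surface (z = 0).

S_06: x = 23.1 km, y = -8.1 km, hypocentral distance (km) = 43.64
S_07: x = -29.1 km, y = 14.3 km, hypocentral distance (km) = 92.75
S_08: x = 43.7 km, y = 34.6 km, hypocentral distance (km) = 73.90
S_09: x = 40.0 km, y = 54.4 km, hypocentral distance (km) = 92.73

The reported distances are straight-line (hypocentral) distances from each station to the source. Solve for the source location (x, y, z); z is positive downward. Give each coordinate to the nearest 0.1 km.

x ≈ 45.2 km, y ≈ -34.1 km, depth ≈ 27.2 km

Each station gives a sphere (x−x_i)² + (y−y_i)² + z² = d_i² (stations at z=0).
Subtracting the S_06 sphere from S_07 and S_08: z² cancels, leaving linear equations in x and y:
-104.4 x + 44.8 y = -6246.03
41.2 x + 85.4 y = -1049.13
Solving: x ≈ 45.199, y ≈ -34.091 km (keep extra digits for the depth step; rounded: 45.2, -34.1).
Then from the S_06 sphere: z² = 43.64² − (x − 23.1)² − (y + 8.1)² with x = 45.199, y = -34.091, so z ≈ 27.213 ≈ 27.2 km.
Check against S_09 (with the unrounded solution): distance 92.73 ≈ 92.73 km. ✓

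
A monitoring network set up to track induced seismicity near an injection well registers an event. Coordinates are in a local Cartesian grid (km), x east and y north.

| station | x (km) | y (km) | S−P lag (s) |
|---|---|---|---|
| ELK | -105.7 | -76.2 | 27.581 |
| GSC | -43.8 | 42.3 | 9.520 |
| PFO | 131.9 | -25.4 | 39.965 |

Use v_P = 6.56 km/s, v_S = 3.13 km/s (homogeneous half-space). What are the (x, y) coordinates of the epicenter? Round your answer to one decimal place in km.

x ≈ -79.4 km, y ≈ 86.8 km

Distance from S−P lag: d = Δt · v_P v_S / (v_P − v_S) = Δt · (6.56·3.13)/(6.56−3.13) ≈ 5.9862·Δt.
So d_ELK = 165.11, d_GSC = 56.99, d_PFO = 239.24 km.
Circle about each station: (x + 105.7)² + (y + 76.2)² = 165.11²; (x + 43.8)² + (y − 42.3)² = 56.99²; (x − 131.9)² + (y + 25.4)² = 239.24².
Subtracting the ELK equation from the GSC and PFO equations removes the quadratic terms:
123.8 x + 237.0 y = 10742.25
475.2 x + 101.6 y = -28910.63
Solving the 2×2 system: x ≈ -79.4, y ≈ 86.8 km.
Check against ELK (with the unrounded x, y): √((x + 105.7)²+(y + 76.2)²) = 165.11 ≈ 165.11 km. ✓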